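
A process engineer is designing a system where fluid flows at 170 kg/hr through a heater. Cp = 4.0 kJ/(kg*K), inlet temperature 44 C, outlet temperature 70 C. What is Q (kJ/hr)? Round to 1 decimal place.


Q = m_dot * Cp * (T2 - T1)
Q = 170 * 4.0 * (70 - 44)
Q = 170 * 4.0 * 26
Q = 17680.0 kJ/hr


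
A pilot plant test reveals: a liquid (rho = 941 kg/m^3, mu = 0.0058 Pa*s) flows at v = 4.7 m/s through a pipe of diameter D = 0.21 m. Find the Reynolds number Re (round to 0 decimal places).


Re = rho * v * D / mu
Re = 941 * 4.7 * 0.21 / 0.0058
Re = 928.767 / 0.0058
Re = 160132


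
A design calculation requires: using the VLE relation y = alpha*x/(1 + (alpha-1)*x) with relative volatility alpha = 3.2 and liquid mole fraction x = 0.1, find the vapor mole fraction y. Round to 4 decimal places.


y = alpha*x / (1 + (alpha-1)*x)
y = 3.2*0.1 / (1 + (3.2-1)*0.1)
y = 0.32 / (1 + 0.22)
y = 0.32 / 1.22
y = 0.2623


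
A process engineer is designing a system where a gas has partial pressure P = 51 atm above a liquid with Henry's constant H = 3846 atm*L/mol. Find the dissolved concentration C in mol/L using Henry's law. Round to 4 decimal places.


C = P / H
C = 51 / 3846
C = 0.0133 mol/L


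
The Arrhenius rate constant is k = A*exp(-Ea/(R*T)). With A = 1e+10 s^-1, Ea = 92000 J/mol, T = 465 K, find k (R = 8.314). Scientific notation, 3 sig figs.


k = A * exp(-Ea/(R*T))
k = 1e+10 * exp(-92000 / (8.314 * 465))
k = 1e+10 * exp(-23.797145)
k = 4.62e-01


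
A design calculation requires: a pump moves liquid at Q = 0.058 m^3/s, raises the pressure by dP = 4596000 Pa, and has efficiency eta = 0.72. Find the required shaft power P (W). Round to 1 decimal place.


P = Q * dP / eta
P = 0.058 * 4596000 / 0.72
P = 266568.0 / 0.72
P = 370233.3 W


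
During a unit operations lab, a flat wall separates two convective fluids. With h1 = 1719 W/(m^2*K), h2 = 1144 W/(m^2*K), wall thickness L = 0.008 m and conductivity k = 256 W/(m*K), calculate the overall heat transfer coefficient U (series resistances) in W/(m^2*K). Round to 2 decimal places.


1/U = 1/h1 + L/k + 1/h2
1/U = 1/1719 + 0.008/256 + 1/1144
1/U = 0.0005817336 + 3.125e-05 + 0.0008741259
1/U = 0.0014871095
U = 672.45 W/(m^2*K)


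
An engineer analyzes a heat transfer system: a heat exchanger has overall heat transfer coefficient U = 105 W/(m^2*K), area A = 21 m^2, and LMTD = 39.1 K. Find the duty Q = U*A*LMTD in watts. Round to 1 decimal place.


Q = U * A * LMTD
Q = 105 * 21 * 39.1
Q = 86215.5 W


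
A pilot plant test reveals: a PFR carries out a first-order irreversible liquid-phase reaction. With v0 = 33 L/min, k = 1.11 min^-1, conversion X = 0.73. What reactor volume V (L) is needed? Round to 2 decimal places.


V = (v0/k) * ln(1/(1-X))
V = (33/1.11) * ln(1/(1-0.73))
V = 29.72973 * ln(3.703704)
V = 29.72973 * 1.309333
V = 38.93 L


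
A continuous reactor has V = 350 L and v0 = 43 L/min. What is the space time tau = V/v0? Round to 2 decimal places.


tau = V / v0
tau = 350 / 43
tau = 8.14 min


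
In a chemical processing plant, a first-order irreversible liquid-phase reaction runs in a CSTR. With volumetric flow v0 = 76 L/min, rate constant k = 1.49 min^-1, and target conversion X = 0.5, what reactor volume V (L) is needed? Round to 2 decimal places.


V = v0 * X / (k * (1 - X))
V = 76 * 0.5 / (1.49 * (1 - 0.5))
V = 38.0 / (1.49 * 0.5)
V = 38.0 / 0.745
V = 51.01 L


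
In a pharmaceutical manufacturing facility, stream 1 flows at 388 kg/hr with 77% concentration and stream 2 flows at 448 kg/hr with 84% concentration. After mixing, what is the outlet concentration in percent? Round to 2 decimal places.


Mass balance on solute: F1*x1 + F2*x2 = F3*x3
F3 = F1 + F2 = 388 + 448 = 836 kg/hr
x3 = (F1*x1 + F2*x2)/F3
x3 = (388*0.77 + 448*0.84) / 836
x3 = 80.75%


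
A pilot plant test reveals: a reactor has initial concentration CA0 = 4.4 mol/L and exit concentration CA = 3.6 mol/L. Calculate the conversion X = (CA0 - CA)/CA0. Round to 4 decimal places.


X = (CA0 - CA) / CA0
X = (4.4 - 3.6) / 4.4
X = 0.8 / 4.4
X = 0.1818


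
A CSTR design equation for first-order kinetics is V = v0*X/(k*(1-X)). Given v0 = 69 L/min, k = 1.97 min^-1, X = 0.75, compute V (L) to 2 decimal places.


V = v0 * X / (k * (1 - X))
V = 69 * 0.75 / (1.97 * (1 - 0.75))
V = 51.75 / (1.97 * 0.25)
V = 51.75 / 0.4925
V = 105.08 L


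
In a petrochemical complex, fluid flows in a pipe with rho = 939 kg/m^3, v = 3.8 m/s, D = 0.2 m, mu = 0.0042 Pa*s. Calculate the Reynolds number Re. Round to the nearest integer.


Re = rho * v * D / mu
Re = 939 * 3.8 * 0.2 / 0.0042
Re = 713.64 / 0.0042
Re = 169914


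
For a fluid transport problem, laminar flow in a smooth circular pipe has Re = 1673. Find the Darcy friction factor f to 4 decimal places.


f = 64 / Re
f = 64 / 1673
f = 0.0383


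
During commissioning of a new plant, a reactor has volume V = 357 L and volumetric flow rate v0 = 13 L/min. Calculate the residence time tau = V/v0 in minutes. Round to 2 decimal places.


tau = V / v0
tau = 357 / 13
tau = 27.46 min


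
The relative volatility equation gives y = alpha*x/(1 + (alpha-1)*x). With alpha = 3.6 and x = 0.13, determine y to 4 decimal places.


y = alpha*x / (1 + (alpha-1)*x)
y = 3.6*0.13 / (1 + (3.6-1)*0.13)
y = 0.468 / (1 + 0.338)
y = 0.468 / 1.338
y = 0.3498


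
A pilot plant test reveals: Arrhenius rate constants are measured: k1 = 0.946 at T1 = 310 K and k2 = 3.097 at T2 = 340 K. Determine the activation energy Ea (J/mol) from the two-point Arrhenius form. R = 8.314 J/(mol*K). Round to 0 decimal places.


Ea = R * ln(k2/k1) / (1/T1 - 1/T2)
ln(k2/k1) = ln(3.097/0.946) = 1.1859466
1/T1 - 1/T2 = 1/310 - 1/340 = 0.000284629981
Ea = 8.314 * 1.1859466 / 0.000284629981
Ea = 34641 J/mol


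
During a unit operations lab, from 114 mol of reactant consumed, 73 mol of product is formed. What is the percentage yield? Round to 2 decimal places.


Yield = (moles product / moles consumed) * 100%
Yield = (73 / 114) * 100
Yield = 0.6404 * 100
Yield = 64.04%


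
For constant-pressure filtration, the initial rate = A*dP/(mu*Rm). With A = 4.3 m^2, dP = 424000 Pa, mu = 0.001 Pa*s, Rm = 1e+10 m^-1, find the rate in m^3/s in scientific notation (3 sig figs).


rate = A * dP / (mu * Rm)
rate = 4.3 * 424000 / (0.001 * 1e+10)
rate = 1823200.0 / 1.000e+07
rate = 1.82e-01 m^3/s


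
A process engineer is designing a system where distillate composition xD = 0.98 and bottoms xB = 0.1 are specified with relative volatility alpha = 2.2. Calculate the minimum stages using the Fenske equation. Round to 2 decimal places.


N_min = ln((xD*(1-xB))/(xB*(1-xD))) / ln(alpha)
Numerator inside ln: 0.882 / 0.002 = 441.0
ln(441.0) = 6.089045
ln(alpha) = ln(2.2) = 0.788457
N_min = 6.089045 / 0.788457 = 7.72


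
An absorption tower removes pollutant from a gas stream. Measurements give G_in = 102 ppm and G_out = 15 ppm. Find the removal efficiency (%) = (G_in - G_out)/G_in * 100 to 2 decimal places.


Efficiency = (G_in - G_out) / G_in * 100%
Efficiency = (102 - 15) / 102 * 100
Efficiency = 87 / 102 * 100
Efficiency = 85.29%


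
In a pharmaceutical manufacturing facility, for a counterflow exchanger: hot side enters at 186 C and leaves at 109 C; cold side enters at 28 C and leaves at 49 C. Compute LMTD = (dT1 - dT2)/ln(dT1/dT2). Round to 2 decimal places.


dT1 = Th_in - Tc_out = 186 - 49 = 137
dT2 = Th_out - Tc_in = 109 - 28 = 81
LMTD = (dT1 - dT2) / ln(dT1/dT2)
LMTD = (137 - 81) / ln(137/81)
LMTD = 106.56 K


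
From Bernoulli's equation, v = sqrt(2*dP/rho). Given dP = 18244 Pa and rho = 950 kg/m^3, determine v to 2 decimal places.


v = sqrt(2*dP/rho)
v = sqrt(2*18244/950)
v = sqrt(38.408421)
v = 6.20 m/s


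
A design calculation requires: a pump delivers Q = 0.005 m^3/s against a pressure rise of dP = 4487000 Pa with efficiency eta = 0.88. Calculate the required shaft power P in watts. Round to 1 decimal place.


P = Q * dP / eta
P = 0.005 * 4487000 / 0.88
P = 22435.0 / 0.88
P = 25494.3 W


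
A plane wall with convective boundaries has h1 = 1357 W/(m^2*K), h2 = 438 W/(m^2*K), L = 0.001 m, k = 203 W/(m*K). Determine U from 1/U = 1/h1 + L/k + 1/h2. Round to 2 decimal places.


1/U = 1/h1 + L/k + 1/h2
1/U = 1/1357 + 0.001/203 + 1/438
1/U = 0.0007369197 + 4.9261e-06 + 0.002283105
1/U = 0.0030249508
U = 330.58 W/(m^2*K)


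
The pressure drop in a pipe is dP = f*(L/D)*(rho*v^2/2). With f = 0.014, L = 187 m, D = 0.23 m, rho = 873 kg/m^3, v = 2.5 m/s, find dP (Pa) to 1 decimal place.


dP = f * (L/D) * (rho*v^2/2)
dP = 0.014 * (187/0.23) * (873*2.5^2/2)
L/D = 813.04347826
rho*v^2/2 = 873*6.25/2 = 2728.125
dP = 0.014 * 813.04347826 * 2728.125
dP = 31053.2 Pa


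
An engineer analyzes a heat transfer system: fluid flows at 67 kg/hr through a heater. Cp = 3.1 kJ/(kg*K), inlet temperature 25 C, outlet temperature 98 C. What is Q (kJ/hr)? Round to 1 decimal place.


Q = m_dot * Cp * (T2 - T1)
Q = 67 * 3.1 * (98 - 25)
Q = 67 * 3.1 * 73
Q = 15162.1 kJ/hr


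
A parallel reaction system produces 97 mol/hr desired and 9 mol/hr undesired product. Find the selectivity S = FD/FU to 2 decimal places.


S = desired product rate / undesired product rate
S = 97 / 9
S = 10.78


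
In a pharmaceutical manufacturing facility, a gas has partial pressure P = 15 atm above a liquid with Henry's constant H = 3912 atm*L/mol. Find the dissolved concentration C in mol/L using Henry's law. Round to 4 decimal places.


C = P / H
C = 15 / 3912
C = 0.0038 mol/L


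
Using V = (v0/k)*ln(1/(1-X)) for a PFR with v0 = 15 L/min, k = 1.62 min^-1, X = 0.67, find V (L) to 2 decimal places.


V = (v0/k) * ln(1/(1-X))
V = (15/1.62) * ln(1/(1-0.67))
V = 9.259259 * ln(3.030303)
V = 9.259259 * 1.108663
V = 10.27 L


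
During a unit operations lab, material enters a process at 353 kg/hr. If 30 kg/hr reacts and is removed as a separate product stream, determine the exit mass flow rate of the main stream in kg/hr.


Steady-state mass balance on the main outlet: F_out = F_in - F_removed
F_out = 353 - 30
F_out = 323 kg/hr


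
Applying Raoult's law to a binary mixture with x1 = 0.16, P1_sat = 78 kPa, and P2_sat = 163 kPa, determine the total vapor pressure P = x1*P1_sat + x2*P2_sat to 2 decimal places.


P = x1*P1_sat + x2*P2_sat
x2 = 1 - x1 = 1 - 0.16 = 0.84
P = 0.16*78 + 0.84*163
P = 12.48 + 136.92
P = 149.40 kPa


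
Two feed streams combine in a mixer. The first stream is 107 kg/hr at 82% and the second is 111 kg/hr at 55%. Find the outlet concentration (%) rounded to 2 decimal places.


Mass balance on solute: F1*x1 + F2*x2 = F3*x3
F3 = F1 + F2 = 107 + 111 = 218 kg/hr
x3 = (F1*x1 + F2*x2)/F3
x3 = (107*0.82 + 111*0.55) / 218
x3 = 68.25%


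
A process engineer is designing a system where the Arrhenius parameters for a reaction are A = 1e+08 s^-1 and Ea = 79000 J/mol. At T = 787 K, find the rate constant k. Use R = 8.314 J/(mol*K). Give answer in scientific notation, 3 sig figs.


k = A * exp(-Ea/(R*T))
k = 1e+08 * exp(-79000 / (8.314 * 787))
k = 1e+08 * exp(-12.073754)
k = 5.71e+02


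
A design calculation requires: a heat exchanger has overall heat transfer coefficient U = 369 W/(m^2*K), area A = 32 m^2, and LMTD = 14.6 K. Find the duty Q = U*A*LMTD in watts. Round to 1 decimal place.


Q = U * A * LMTD
Q = 369 * 32 * 14.6
Q = 172396.8 W


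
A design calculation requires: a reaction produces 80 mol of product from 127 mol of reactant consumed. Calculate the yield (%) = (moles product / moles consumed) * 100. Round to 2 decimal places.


Yield = (moles product / moles consumed) * 100%
Yield = (80 / 127) * 100
Yield = 0.6299 * 100
Yield = 62.99%


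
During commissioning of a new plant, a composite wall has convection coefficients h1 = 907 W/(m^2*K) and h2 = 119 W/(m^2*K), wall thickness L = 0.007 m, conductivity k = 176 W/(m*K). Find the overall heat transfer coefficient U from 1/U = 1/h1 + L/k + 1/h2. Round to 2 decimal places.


1/U = 1/h1 + L/k + 1/h2
1/U = 1/907 + 0.007/176 + 1/119
1/U = 0.0011025358 + 3.97727e-05 + 0.0084033613
1/U = 0.0095456698
U = 104.76 W/(m^2*K)


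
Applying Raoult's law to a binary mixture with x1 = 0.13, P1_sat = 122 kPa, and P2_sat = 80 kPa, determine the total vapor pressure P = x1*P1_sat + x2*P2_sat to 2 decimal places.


P = x1*P1_sat + x2*P2_sat
x2 = 1 - x1 = 1 - 0.13 = 0.87
P = 0.13*122 + 0.87*80
P = 15.86 + 69.6
P = 85.46 kPa


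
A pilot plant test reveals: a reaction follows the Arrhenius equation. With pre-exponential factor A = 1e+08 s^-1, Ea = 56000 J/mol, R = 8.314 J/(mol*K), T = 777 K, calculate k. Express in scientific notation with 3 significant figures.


k = A * exp(-Ea/(R*T))
k = 1e+08 * exp(-56000 / (8.314 * 777))
k = 1e+08 * exp(-8.66876)
k = 1.72e+04


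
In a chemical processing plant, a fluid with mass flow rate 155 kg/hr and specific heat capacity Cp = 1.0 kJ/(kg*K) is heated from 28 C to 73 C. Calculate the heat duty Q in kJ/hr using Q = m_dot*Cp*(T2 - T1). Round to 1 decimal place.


Q = m_dot * Cp * (T2 - T1)
Q = 155 * 1.0 * (73 - 28)
Q = 155 * 1.0 * 45
Q = 6975.0 kJ/hr


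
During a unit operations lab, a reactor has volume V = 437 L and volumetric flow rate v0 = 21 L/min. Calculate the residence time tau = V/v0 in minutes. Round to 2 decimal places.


tau = V / v0
tau = 437 / 21
tau = 20.81 min


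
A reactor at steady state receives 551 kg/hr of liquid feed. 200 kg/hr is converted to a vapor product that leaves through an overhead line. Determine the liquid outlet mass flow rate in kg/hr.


Steady-state mass balance on the main outlet: F_out = F_in - F_removed
F_out = 551 - 200
F_out = 351 kg/hr


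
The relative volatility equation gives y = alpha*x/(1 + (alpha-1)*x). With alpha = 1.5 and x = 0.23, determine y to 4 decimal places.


y = alpha*x / (1 + (alpha-1)*x)
y = 1.5*0.23 / (1 + (1.5-1)*0.23)
y = 0.345 / (1 + 0.115)
y = 0.345 / 1.115
y = 0.3094


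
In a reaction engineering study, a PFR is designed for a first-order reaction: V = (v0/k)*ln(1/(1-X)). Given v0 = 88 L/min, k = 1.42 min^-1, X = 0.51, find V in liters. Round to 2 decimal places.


V = (v0/k) * ln(1/(1-X))
V = (88/1.42) * ln(1/(1-0.51))
V = 61.971831 * ln(2.040816)
V = 61.971831 * 0.71335
V = 44.21 L


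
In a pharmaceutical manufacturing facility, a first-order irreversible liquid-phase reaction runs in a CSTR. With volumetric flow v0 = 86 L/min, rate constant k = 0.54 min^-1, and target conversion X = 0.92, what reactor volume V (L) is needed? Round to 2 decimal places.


V = v0 * X / (k * (1 - X))
V = 86 * 0.92 / (0.54 * (1 - 0.92))
V = 79.12 / (0.54 * 0.08)
V = 79.12 / 0.0432
V = 1831.48 L


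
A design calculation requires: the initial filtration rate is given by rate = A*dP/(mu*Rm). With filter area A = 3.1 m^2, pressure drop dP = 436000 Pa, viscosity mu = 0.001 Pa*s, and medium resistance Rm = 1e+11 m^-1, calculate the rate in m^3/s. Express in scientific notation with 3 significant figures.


rate = A * dP / (mu * Rm)
rate = 3.1 * 436000 / (0.001 * 1e+11)
rate = 1351600.0 / 1.000e+08
rate = 1.35e-02 m^3/s


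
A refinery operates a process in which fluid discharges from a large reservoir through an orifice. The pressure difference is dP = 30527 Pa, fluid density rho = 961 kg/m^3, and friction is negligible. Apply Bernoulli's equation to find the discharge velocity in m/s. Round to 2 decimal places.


v = sqrt(2*dP/rho)
v = sqrt(2*30527/961)
v = sqrt(63.531738)
v = 7.97 m/s


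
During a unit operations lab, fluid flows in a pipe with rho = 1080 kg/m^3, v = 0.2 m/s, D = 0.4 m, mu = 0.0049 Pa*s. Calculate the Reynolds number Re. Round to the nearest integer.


Re = rho * v * D / mu
Re = 1080 * 0.2 * 0.4 / 0.0049
Re = 86.4 / 0.0049
Re = 17633


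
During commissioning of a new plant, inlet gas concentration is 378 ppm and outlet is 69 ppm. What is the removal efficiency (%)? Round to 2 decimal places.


Efficiency = (G_in - G_out) / G_in * 100%
Efficiency = (378 - 69) / 378 * 100
Efficiency = 309 / 378 * 100
Efficiency = 81.75%


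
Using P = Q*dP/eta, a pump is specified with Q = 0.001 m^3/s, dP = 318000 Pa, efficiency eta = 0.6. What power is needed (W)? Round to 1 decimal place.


P = Q * dP / eta
P = 0.001 * 318000 / 0.6
P = 318.0 / 0.6
P = 530.0 W


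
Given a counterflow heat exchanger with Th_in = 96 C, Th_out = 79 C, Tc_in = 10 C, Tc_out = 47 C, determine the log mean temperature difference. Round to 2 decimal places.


dT1 = Th_in - Tc_out = 96 - 47 = 49
dT2 = Th_out - Tc_in = 79 - 10 = 69
LMTD = (dT1 - dT2) / ln(dT1/dT2)
LMTD = (49 - 69) / ln(49/69)
LMTD = 58.43 K


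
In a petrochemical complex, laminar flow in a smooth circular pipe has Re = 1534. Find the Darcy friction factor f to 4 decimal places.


f = 64 / Re
f = 64 / 1534
f = 0.0417


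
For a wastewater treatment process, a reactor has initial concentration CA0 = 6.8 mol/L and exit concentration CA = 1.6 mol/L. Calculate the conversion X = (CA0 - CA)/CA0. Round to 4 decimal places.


X = (CA0 - CA) / CA0
X = (6.8 - 1.6) / 6.8
X = 5.2 / 6.8
X = 0.7647


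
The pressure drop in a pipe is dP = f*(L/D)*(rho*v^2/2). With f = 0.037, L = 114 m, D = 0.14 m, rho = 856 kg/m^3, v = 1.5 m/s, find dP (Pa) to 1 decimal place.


dP = f * (L/D) * (rho*v^2/2)
dP = 0.037 * (114/0.14) * (856*1.5^2/2)
L/D = 814.28571429
rho*v^2/2 = 856*2.25/2 = 963.0
dP = 0.037 * 814.28571429 * 963.0
dP = 29013.8 Pa


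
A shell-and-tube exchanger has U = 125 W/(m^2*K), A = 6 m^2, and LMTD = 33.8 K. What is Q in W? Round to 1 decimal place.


Q = U * A * LMTD
Q = 125 * 6 * 33.8
Q = 25350.0 W


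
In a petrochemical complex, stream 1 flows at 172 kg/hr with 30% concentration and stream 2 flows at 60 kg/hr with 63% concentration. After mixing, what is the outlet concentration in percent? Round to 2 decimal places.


Mass balance on solute: F1*x1 + F2*x2 = F3*x3
F3 = F1 + F2 = 172 + 60 = 232 kg/hr
x3 = (F1*x1 + F2*x2)/F3
x3 = (172*0.3 + 60*0.63) / 232
x3 = 38.53%


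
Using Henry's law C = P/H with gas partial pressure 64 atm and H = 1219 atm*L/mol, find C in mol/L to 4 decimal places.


C = P / H
C = 64 / 1219
C = 0.0525 mol/L


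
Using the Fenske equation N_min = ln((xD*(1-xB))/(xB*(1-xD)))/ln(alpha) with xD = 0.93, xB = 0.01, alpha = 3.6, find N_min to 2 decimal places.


N_min = ln((xD*(1-xB))/(xB*(1-xD))) / ln(alpha)
Numerator inside ln: 0.9207 / 0.0007 = 1315.285714
ln(1315.285714) = 7.181809
ln(alpha) = ln(3.6) = 1.280934
N_min = 7.181809 / 1.280934 = 5.61


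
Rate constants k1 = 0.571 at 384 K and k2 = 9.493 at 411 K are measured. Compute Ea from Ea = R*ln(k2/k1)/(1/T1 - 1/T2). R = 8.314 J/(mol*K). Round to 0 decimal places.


Ea = R * ln(k2/k1) / (1/T1 - 1/T2)
ln(k2/k1) = ln(9.493/0.571) = 2.8109208
1/T1 - 1/T2 = 1/384 - 1/411 = 0.000171076642
Ea = 8.314 * 2.8109208 / 0.000171076642
Ea = 136605 J/mol


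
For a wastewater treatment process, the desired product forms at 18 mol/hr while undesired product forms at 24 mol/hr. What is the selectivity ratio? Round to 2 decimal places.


S = desired product rate / undesired product rate
S = 18 / 24
S = 0.75


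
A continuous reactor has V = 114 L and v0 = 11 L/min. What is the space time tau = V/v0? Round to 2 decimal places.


tau = V / v0
tau = 114 / 11
tau = 10.36 min


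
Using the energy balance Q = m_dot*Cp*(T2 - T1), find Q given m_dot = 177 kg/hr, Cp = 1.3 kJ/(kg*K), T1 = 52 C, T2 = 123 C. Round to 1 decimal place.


Q = m_dot * Cp * (T2 - T1)
Q = 177 * 1.3 * (123 - 52)
Q = 177 * 1.3 * 71
Q = 16337.1 kJ/hr


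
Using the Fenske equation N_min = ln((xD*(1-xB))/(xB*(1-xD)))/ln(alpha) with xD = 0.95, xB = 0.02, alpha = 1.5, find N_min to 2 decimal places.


N_min = ln((xD*(1-xB))/(xB*(1-xD))) / ln(alpha)
Numerator inside ln: 0.931 / 0.001 = 931.0
ln(931.0) = 6.836259
ln(alpha) = ln(1.5) = 0.405465
N_min = 6.836259 / 0.405465 = 16.86


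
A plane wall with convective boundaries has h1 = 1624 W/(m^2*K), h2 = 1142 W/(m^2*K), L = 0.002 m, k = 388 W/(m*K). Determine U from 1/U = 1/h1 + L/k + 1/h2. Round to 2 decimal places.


1/U = 1/h1 + L/k + 1/h2
1/U = 1/1624 + 0.002/388 + 1/1142
1/U = 0.0006157635 + 5.1546e-06 + 0.0008756567
1/U = 0.0014965748
U = 668.19 W/(m^2*K)


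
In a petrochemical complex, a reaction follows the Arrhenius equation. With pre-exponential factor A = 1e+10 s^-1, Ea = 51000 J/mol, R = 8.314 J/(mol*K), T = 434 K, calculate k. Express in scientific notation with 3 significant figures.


k = A * exp(-Ea/(R*T))
k = 1e+10 * exp(-51000 / (8.314 * 434))
k = 1e+10 * exp(-14.134174)
k = 7.27e+03


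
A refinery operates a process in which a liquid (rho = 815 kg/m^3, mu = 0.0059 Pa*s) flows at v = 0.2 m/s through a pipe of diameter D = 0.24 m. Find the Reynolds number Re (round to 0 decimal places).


Re = rho * v * D / mu
Re = 815 * 0.2 * 0.24 / 0.0059
Re = 39.12 / 0.0059
Re = 6631


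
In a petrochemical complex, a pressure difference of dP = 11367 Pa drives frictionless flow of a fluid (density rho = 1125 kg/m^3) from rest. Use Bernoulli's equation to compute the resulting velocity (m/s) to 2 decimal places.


v = sqrt(2*dP/rho)
v = sqrt(2*11367/1125)
v = sqrt(20.208)
v = 4.50 m/s


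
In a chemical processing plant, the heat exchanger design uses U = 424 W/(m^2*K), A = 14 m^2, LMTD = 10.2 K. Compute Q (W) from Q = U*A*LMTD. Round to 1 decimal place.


Q = U * A * LMTD
Q = 424 * 14 * 10.2
Q = 60547.2 W


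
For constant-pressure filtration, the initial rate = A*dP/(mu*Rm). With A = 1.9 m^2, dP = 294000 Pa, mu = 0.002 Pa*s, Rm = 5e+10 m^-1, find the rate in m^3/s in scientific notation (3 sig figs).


rate = A * dP / (mu * Rm)
rate = 1.9 * 294000 / (0.002 * 5e+10)
rate = 558600.0 / 1.000e+08
rate = 5.59e-03 m^3/s


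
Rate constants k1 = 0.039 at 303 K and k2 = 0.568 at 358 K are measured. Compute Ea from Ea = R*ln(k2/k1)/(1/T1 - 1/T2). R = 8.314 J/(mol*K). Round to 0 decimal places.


Ea = R * ln(k2/k1) / (1/T1 - 1/T2)
ln(k2/k1) = ln(0.568/0.039) = 2.6785598
1/T1 - 1/T2 = 1/303 - 1/358 = 0.000507033944
Ea = 8.314 * 2.6785598 / 0.000507033944
Ea = 43921 J/mol


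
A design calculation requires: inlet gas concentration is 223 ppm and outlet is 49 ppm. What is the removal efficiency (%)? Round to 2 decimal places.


Efficiency = (G_in - G_out) / G_in * 100%
Efficiency = (223 - 49) / 223 * 100
Efficiency = 174 / 223 * 100
Efficiency = 78.03%


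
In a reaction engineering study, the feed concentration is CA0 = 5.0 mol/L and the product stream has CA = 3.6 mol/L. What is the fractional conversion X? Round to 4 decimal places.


X = (CA0 - CA) / CA0
X = (5.0 - 3.6) / 5.0
X = 1.4 / 5.0
X = 0.2800


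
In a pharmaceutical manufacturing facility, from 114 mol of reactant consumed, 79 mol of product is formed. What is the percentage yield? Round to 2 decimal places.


Yield = (moles product / moles consumed) * 100%
Yield = (79 / 114) * 100
Yield = 0.693 * 100
Yield = 69.30%


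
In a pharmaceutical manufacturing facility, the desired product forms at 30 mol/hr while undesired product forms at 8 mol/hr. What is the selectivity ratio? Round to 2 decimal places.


S = desired product rate / undesired product rate
S = 30 / 8
S = 3.75


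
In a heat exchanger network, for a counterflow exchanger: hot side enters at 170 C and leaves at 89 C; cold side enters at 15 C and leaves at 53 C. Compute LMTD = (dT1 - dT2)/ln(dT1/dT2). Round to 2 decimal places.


dT1 = Th_in - Tc_out = 170 - 53 = 117
dT2 = Th_out - Tc_in = 89 - 15 = 74
LMTD = (dT1 - dT2) / ln(dT1/dT2)
LMTD = (117 - 74) / ln(117/74)
LMTD = 93.86 K


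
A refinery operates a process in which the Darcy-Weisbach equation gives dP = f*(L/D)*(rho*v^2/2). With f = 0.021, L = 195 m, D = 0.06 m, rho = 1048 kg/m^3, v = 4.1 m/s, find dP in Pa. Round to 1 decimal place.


dP = f * (L/D) * (rho*v^2/2)
dP = 0.021 * (195/0.06) * (1048*4.1^2/2)
L/D = 3250.0
rho*v^2/2 = 1048*16.81/2 = 8808.44
dP = 0.021 * 3250.0 * 8808.44
dP = 601176.0 Pa


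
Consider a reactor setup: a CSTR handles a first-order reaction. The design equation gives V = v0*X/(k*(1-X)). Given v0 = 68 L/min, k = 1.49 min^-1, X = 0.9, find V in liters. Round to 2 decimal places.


V = v0 * X / (k * (1 - X))
V = 68 * 0.9 / (1.49 * (1 - 0.9))
V = 61.2 / (1.49 * 0.1)
V = 61.2 / 0.149
V = 410.74 L


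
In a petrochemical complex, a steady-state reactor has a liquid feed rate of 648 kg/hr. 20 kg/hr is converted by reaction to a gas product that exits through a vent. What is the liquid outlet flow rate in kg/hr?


Steady-state mass balance on the main outlet: F_out = F_in - F_removed
F_out = 648 - 20
F_out = 628 kg/hr


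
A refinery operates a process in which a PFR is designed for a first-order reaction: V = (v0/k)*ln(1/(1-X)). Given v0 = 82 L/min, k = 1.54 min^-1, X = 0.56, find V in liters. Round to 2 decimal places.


V = (v0/k) * ln(1/(1-X))
V = (82/1.54) * ln(1/(1-0.56))
V = 53.246753 * ln(2.272727)
V = 53.246753 * 0.82098
V = 43.71 L


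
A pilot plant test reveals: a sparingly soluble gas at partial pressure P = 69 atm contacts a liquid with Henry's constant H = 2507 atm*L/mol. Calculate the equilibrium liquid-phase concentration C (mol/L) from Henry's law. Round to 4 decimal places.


C = P / H
C = 69 / 2507
C = 0.0275 mol/L


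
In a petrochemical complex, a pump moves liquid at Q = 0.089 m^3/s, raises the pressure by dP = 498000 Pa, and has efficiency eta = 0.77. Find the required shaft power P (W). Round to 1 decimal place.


P = Q * dP / eta
P = 0.089 * 498000 / 0.77
P = 44322.0 / 0.77
P = 57561.0 W


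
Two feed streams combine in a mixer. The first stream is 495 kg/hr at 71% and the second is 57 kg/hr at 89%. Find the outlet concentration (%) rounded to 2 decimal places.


Mass balance on solute: F1*x1 + F2*x2 = F3*x3
F3 = F1 + F2 = 495 + 57 = 552 kg/hr
x3 = (F1*x1 + F2*x2)/F3
x3 = (495*0.71 + 57*0.89) / 552
x3 = 72.86%


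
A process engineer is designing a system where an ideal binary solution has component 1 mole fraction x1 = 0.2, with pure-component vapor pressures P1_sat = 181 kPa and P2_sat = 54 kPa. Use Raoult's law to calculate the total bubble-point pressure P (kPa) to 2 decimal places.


P = x1*P1_sat + x2*P2_sat
x2 = 1 - x1 = 1 - 0.2 = 0.8
P = 0.2*181 + 0.8*54
P = 36.2 + 43.2
P = 79.40 kPa


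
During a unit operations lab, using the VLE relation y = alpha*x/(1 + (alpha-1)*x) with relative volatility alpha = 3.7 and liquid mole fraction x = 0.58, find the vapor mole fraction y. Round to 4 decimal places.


y = alpha*x / (1 + (alpha-1)*x)
y = 3.7*0.58 / (1 + (3.7-1)*0.58)
y = 2.146 / (1 + 1.566)
y = 2.146 / 2.566
y = 0.8363


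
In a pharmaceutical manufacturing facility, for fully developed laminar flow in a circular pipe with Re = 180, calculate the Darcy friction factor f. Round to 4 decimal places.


f = 64 / Re
f = 64 / 180
f = 0.3556


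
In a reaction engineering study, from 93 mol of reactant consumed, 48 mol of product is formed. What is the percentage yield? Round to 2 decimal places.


Yield = (moles product / moles consumed) * 100%
Yield = (48 / 93) * 100
Yield = 0.5161 * 100
Yield = 51.61%


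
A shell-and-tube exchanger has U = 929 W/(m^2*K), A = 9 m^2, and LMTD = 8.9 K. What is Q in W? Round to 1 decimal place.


Q = U * A * LMTD
Q = 929 * 9 * 8.9
Q = 74412.9 W


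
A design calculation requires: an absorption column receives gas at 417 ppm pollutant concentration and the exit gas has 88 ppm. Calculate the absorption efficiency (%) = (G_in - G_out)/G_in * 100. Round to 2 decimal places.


Efficiency = (G_in - G_out) / G_in * 100%
Efficiency = (417 - 88) / 417 * 100
Efficiency = 329 / 417 * 100
Efficiency = 78.90%


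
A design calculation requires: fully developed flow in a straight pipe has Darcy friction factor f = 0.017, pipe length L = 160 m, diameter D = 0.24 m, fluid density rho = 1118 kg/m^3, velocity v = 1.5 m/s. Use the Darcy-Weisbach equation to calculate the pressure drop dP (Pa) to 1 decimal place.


dP = f * (L/D) * (rho*v^2/2)
dP = 0.017 * (160/0.24) * (1118*1.5^2/2)
L/D = 666.66666667
rho*v^2/2 = 1118*2.25/2 = 1257.75
dP = 0.017 * 666.66666667 * 1257.75
dP = 14254.5 Pa


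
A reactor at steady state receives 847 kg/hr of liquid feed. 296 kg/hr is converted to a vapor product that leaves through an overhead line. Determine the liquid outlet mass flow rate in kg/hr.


Steady-state mass balance on the main outlet: F_out = F_in - F_removed
F_out = 847 - 296
F_out = 551 kg/hr


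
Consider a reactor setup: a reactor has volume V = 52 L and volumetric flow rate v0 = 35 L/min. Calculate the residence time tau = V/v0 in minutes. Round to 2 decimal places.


tau = V / v0
tau = 52 / 35
tau = 1.49 min


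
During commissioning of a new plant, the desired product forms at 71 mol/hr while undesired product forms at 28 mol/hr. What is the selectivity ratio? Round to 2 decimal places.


S = desired product rate / undesired product rate
S = 71 / 28
S = 2.54


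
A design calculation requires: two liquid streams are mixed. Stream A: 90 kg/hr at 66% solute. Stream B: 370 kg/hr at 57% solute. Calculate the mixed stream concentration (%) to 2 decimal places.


Mass balance on solute: F1*x1 + F2*x2 = F3*x3
F3 = F1 + F2 = 90 + 370 = 460 kg/hr
x3 = (F1*x1 + F2*x2)/F3
x3 = (90*0.66 + 370*0.57) / 460
x3 = 58.76%


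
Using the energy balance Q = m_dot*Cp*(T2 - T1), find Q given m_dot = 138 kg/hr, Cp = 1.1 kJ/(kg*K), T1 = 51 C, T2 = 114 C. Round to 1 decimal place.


Q = m_dot * Cp * (T2 - T1)
Q = 138 * 1.1 * (114 - 51)
Q = 138 * 1.1 * 63
Q = 9563.4 kJ/hr


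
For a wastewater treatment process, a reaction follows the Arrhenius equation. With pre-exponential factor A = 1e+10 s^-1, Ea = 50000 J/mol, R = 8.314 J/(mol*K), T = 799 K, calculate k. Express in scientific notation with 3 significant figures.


k = A * exp(-Ea/(R*T))
k = 1e+10 * exp(-50000 / (8.314 * 799))
k = 1e+10 * exp(-7.526849)
k = 5.38e+06


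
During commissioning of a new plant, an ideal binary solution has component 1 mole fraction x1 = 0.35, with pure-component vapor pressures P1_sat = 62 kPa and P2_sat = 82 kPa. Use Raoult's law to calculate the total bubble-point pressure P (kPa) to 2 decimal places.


P = x1*P1_sat + x2*P2_sat
x2 = 1 - x1 = 1 - 0.35 = 0.65
P = 0.35*62 + 0.65*82
P = 21.7 + 53.3
P = 75.00 kPa


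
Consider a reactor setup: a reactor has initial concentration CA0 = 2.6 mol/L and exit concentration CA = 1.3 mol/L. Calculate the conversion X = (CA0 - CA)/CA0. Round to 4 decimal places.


X = (CA0 - CA) / CA0
X = (2.6 - 1.3) / 2.6
X = 1.3 / 2.6
X = 0.5000


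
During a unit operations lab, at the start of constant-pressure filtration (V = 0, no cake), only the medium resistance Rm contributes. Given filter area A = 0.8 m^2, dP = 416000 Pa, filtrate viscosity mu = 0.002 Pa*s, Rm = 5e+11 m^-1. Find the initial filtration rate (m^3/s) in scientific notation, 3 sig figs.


rate = A * dP / (mu * Rm)
rate = 0.8 * 416000 / (0.002 * 5e+11)
rate = 332800.0 / 1.000e+09
rate = 3.33e-04 m^3/s


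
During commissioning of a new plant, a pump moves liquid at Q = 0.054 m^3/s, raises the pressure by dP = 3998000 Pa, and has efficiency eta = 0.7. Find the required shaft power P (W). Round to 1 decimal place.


P = Q * dP / eta
P = 0.054 * 3998000 / 0.7
P = 215892.0 / 0.7
P = 308417.1 W


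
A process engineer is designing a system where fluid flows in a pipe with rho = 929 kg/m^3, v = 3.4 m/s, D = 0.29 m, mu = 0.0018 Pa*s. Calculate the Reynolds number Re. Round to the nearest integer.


Re = rho * v * D / mu
Re = 929 * 3.4 * 0.29 / 0.0018
Re = 915.994 / 0.0018
Re = 508886


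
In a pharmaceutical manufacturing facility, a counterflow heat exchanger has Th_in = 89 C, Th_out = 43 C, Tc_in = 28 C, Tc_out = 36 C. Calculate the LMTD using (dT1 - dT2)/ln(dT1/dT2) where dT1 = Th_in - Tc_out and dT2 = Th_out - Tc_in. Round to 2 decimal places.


dT1 = Th_in - Tc_out = 89 - 36 = 53
dT2 = Th_out - Tc_in = 43 - 28 = 15
LMTD = (dT1 - dT2) / ln(dT1/dT2)
LMTD = (53 - 15) / ln(53/15)
LMTD = 30.11 K


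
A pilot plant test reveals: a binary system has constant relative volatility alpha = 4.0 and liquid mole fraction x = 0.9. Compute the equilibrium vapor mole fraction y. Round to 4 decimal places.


y = alpha*x / (1 + (alpha-1)*x)
y = 4.0*0.9 / (1 + (4.0-1)*0.9)
y = 3.6 / (1 + 2.7)
y = 3.6 / 3.7
y = 0.9730


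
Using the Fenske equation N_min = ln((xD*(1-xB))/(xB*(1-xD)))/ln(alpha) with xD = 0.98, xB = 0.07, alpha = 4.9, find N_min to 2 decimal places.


N_min = ln((xD*(1-xB))/(xB*(1-xD))) / ln(alpha)
Numerator inside ln: 0.9114 / 0.0014 = 651.0
ln(651.0) = 6.47851
ln(alpha) = ln(4.9) = 1.589235
N_min = 6.47851 / 1.589235 = 4.08


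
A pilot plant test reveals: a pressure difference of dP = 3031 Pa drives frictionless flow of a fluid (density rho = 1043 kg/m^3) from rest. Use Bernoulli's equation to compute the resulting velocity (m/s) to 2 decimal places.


v = sqrt(2*dP/rho)
v = sqrt(2*3031/1043)
v = sqrt(5.812081)
v = 2.41 m/s


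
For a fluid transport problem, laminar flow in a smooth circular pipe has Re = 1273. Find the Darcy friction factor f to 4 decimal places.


f = 64 / Re
f = 64 / 1273
f = 0.0503


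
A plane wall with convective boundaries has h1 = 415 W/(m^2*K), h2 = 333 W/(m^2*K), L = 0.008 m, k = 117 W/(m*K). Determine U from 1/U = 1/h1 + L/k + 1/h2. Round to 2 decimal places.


1/U = 1/h1 + L/k + 1/h2
1/U = 1/415 + 0.008/117 + 1/333
1/U = 0.0024096386 + 6.83761e-05 + 0.003003003
1/U = 0.0054810177
U = 182.45 W/(m^2*K)


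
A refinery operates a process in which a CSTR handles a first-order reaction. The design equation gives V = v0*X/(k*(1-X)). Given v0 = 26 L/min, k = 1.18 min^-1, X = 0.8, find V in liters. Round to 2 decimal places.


V = v0 * X / (k * (1 - X))
V = 26 * 0.8 / (1.18 * (1 - 0.8))
V = 20.8 / (1.18 * 0.2)
V = 20.8 / 0.236
V = 88.14 L


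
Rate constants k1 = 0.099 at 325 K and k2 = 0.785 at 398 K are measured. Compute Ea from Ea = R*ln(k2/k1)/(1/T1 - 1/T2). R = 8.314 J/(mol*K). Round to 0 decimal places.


Ea = R * ln(k2/k1) / (1/T1 - 1/T2)
ln(k2/k1) = ln(0.785/0.099) = 2.0705639
1/T1 - 1/T2 = 1/325 - 1/398 = 0.000564360263
Ea = 8.314 * 2.0705639 / 0.000564360263
Ea = 30503 J/mol


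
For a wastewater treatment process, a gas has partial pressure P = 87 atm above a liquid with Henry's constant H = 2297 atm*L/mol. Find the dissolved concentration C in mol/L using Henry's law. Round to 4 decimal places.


C = P / H
C = 87 / 2297
C = 0.0379 mol/L


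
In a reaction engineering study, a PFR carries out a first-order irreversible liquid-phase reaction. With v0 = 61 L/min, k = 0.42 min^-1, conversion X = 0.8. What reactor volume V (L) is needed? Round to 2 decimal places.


V = (v0/k) * ln(1/(1-X))
V = (61/0.42) * ln(1/(1-0.8))
V = 145.238095 * ln(5.0)
V = 145.238095 * 1.609438
V = 233.75 L


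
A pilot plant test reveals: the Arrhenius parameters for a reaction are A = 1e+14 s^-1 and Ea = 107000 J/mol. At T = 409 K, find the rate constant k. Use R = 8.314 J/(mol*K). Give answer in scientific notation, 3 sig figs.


k = A * exp(-Ea/(R*T))
k = 1e+14 * exp(-107000 / (8.314 * 409))
k = 1e+14 * exp(-31.466646)
k = 2.16e+00


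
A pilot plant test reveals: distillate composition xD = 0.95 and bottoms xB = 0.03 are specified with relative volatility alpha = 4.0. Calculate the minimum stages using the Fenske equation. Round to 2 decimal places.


N_min = ln((xD*(1-xB))/(xB*(1-xD))) / ln(alpha)
Numerator inside ln: 0.9215 / 0.0015 = 614.333333
ln(614.333333) = 6.420538
ln(alpha) = ln(4.0) = 1.386294
N_min = 6.420538 / 1.386294 = 4.63


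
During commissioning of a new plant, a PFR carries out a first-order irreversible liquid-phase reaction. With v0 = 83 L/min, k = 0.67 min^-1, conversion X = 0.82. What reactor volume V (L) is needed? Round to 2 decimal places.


V = (v0/k) * ln(1/(1-X))
V = (83/0.67) * ln(1/(1-0.82))
V = 123.880597 * ln(5.555556)
V = 123.880597 * 1.714799
V = 212.43 L


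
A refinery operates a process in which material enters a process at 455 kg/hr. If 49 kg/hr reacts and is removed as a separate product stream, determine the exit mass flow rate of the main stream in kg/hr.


Steady-state mass balance on the main outlet: F_out = F_in - F_removed
F_out = 455 - 49
F_out = 406 kg/hr


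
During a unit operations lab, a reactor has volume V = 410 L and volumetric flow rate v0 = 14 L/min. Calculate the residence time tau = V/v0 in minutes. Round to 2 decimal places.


tau = V / v0
tau = 410 / 14
tau = 29.29 min


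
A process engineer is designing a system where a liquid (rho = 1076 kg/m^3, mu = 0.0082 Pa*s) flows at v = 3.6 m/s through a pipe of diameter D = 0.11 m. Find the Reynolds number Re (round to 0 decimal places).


Re = rho * v * D / mu
Re = 1076 * 3.6 * 0.11 / 0.0082
Re = 426.096 / 0.0082
Re = 51963


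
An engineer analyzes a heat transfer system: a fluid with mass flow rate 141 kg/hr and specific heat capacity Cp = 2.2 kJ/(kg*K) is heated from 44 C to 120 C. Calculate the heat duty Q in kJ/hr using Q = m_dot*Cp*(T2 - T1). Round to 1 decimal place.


Q = m_dot * Cp * (T2 - T1)
Q = 141 * 2.2 * (120 - 44)
Q = 141 * 2.2 * 76
Q = 23575.2 kJ/hr


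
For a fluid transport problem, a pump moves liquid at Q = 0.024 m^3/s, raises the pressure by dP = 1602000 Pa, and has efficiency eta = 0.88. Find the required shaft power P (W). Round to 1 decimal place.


P = Q * dP / eta
P = 0.024 * 1602000 / 0.88
P = 38448.0 / 0.88
P = 43690.9 W


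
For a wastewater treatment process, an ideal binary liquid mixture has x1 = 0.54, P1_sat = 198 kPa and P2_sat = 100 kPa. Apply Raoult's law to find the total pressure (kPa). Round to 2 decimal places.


P = x1*P1_sat + x2*P2_sat
x2 = 1 - x1 = 1 - 0.54 = 0.46
P = 0.54*198 + 0.46*100
P = 106.92 + 46.0
P = 152.92 kPa


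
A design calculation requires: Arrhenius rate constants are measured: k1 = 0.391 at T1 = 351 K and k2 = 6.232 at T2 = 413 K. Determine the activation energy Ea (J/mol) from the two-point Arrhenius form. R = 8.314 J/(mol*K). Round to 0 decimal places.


Ea = R * ln(k2/k1) / (1/T1 - 1/T2)
ln(k2/k1) = ln(6.232/0.391) = 2.768745
1/T1 - 1/T2 = 1/351 - 1/413 = 0.000427695343
Ea = 8.314 * 2.768745 / 0.000427695343
Ea = 53822 J/mol


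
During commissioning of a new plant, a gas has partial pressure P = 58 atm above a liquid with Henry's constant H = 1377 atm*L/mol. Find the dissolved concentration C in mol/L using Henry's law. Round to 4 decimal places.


C = P / H
C = 58 / 1377
C = 0.0421 mol/L


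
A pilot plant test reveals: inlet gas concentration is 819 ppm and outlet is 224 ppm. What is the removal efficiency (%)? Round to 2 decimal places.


Efficiency = (G_in - G_out) / G_in * 100%
Efficiency = (819 - 224) / 819 * 100
Efficiency = 595 / 819 * 100
Efficiency = 72.65%


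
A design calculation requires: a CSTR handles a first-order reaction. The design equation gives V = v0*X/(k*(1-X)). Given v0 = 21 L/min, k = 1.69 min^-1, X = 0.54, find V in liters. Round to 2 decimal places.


V = v0 * X / (k * (1 - X))
V = 21 * 0.54 / (1.69 * (1 - 0.54))
V = 11.34 / (1.69 * 0.46)
V = 11.34 / 0.7774
V = 14.59 L


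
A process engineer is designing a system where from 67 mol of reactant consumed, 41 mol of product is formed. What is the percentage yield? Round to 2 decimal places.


Yield = (moles product / moles consumed) * 100%
Yield = (41 / 67) * 100
Yield = 0.6119 * 100
Yield = 61.19%


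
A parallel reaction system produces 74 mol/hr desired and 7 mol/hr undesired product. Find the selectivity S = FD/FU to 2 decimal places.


S = desired product rate / undesired product rate
S = 74 / 7
S = 10.57


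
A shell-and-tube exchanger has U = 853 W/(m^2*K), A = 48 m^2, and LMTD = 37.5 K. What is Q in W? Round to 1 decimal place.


Q = U * A * LMTD
Q = 853 * 48 * 37.5
Q = 1535400.0 W


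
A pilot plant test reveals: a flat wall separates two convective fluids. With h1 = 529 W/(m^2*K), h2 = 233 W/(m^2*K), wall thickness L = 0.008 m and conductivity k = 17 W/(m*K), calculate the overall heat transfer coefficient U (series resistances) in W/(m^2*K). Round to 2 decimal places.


1/U = 1/h1 + L/k + 1/h2
1/U = 1/529 + 0.008/17 + 1/233
1/U = 0.0018903592 + 0.0004705882 + 0.0042918455
1/U = 0.0066527929
U = 150.31 W/(m^2*K)
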